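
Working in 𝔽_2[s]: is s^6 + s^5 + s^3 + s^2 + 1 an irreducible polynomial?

Write f(s) = s^6 + s^5 + s^3 + s^2 + 1.
Check for roots in 𝔽_2: f(0) = 1; f(1) = 1.
No roots, so no linear factors.
Monic irreducibles of degree 2 over GF(2): s^2 + s + 1.
None of them divide f (all give nonzero remainder).
Monic irreducibles of degree 3 over GF(2): s^3 + s + 1, s^3 + s^2 + 1.
None of them divide f (all give nonzero remainder).
No irreducible factor of degree ≤ 3 exists, so f is irreducible over GF(2).

Yes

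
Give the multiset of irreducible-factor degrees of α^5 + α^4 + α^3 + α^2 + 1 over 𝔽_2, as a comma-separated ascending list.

Write h(α) = α^5 + α^4 + α^3 + α^2 + 1.
Roots in 𝔽_2: h(0) = 1; h(1) = 1.
Complete factorization: h(α) = (α^5 + α^4 + α^3 + α^2 + 1).
Factor degrees with multiplicity: 5 = 5.

5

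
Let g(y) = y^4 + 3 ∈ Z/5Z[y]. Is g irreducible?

Yes

Check for roots in Z/5Z: g(0) = 3; g(1) = 4; g(2) = 4; g(3) = 4; g(4) = 4.
No roots, so no linear factors.
Degree-2 irreducible divisors: test the 10 monic irreducibles of degree 2 over GF(5).
None of them divide g (all give nonzero remainder).
No irreducible factor of degree ≤ 2 exists, so g is irreducible over GF(5).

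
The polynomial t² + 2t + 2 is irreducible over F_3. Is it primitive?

Yes

Write f(t) = t² + 2t + 2.
|GF(3^2)^×| = 3^2 − 1 = 8. Prime factorization: 8 = 2^3.
f is primitive ⇔ t has order 8 in GF(3)[t]/(f), i.e. t^(8/q) ≠ 1 for each prime q | 8.
t^(4) mod f = 2.
None equal 1, so t has full order 8; f is primitive.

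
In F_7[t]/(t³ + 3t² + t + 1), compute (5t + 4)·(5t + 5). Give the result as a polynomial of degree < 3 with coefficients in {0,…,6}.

4t^2 + 3t + 6

Multiply in F_7[t]: (5t + 4)·(5t + 5) = 4t² + 3t + 6.
Reduced: 4t² + 3t + 6.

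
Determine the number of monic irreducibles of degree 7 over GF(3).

The number of monic irreducibles of degree 7 over GF(3) is (1/7)·Σ_{d∣7} μ(7/d) 3^d.
Divisors of 7: 1, 7; μ(7/d) for each: -1, 1.
Σ = − 3^1 + 3^7 = 2184.
N = 2184/7 = 312.

312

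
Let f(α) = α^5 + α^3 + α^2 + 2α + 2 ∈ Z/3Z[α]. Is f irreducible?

Check for roots in Z/3Z: f(0) = 2; f(1) = 1; f(2) = 2.
No roots, so no linear factors.
Monic irreducibles of degree 2 over GF(3): α^2 + 1, α^2 + α + 2, α^2 + 2α + 2.
None of them divide f (all give nonzero remainder).
No irreducible factor of degree ≤ 2 exists, so f is irreducible over GF(3).

Yes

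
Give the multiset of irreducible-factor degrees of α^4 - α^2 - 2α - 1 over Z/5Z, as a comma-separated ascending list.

1, 1, 2

Write f(α) = α^4 - α^2 - 2α - 1.
Roots in Z/5Z: f(0) = 4; f(1) = 2; f(2) = 2; f(3) = 0 → root; f(4) = 1.
Linear factors from roots: (α + 2).
Complete factorization: f(α) = (α + 2)^2·(α^2 + α + 1).
Factor degrees with multiplicity: 1 + 1 + 2 = 4.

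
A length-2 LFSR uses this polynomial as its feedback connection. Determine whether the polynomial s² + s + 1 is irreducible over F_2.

Yes

Write h(s) = s² + s + 1.
Check for roots in F_2: h(0) = 1; h(1) = 1.
No roots. A degree-2 polynomial over a field with no linear factor is irreducible.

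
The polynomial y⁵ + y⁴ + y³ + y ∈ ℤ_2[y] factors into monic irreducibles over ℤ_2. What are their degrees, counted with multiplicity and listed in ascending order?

Write f(y) = y⁵ + y⁴ + y³ + y.
Roots in ℤ_2: f(0) = 0 → root; f(1) = 0 → root.
Linear factors from roots: (y), (y + 1).
Complete factorization: f(y) = (y)·(y + 1)·(y³ + y + 1).
Factor degrees with multiplicity: 1 + 1 + 3 = 5.

1, 1, 3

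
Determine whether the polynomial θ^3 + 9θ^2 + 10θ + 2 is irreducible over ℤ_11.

Write h(θ) = θ^3 + 9θ^2 + 10θ + 2.
Check each element of ℤ_11 for a root: h(0)=2, h(1)=0, h(2)=0, h(3)=8, h(4)=8, h(5)=6, h(6)=8, h(7)=9, h(8)=4, h(9)=10, h(10)=0.
h(1) = 0, so (θ − 1) divides h(θ); h is reducible.

No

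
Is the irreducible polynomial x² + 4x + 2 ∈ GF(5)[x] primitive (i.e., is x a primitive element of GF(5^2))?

Yes

Write f(x) = x² + 4x + 2.
|GF(5^2)^×| = 5^2 − 1 = 24. Prime factorization: 24 = 2^3·3.
f is primitive ⇔ x has order 24 in GF(5)[x]/(f), i.e. x^(24/q) ≠ 1 for each prime q | 24.
x^(12) mod f = 4.
x^(8) mod f = 2x + 1.
None equal 1, so x has full order 24; f is primitive.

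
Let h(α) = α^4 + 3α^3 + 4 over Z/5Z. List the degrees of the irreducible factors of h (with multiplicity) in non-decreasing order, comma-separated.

4

Roots in Z/5Z: h(0) = 4; h(1) = 3; h(2) = 4; h(3) = 1; h(4) = 2.
Complete factorization: h(α) = (α^4 + 3α^3 + 4).
Factor degrees with multiplicity: 4 = 4.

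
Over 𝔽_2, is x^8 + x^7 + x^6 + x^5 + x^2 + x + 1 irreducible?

Write h(x) = x^8 + x^7 + x^6 + x^5 + x^2 + x + 1.
Check for roots in 𝔽_2: h(0) = 1; h(1) = 1.
No roots, so no linear factors.
Monic irreducibles of degree 2 over GF(2): x^2 + x + 1.
None of them divide h (all give nonzero remainder).
Monic irreducibles of degree 3 over GF(2): x^3 + x + 1, x^3 + x^2 + 1.
None of them divide h (all give nonzero remainder).
Monic irreducibles of degree 4 over GF(2): x^4 + x + 1, x^4 + x^3 + 1, x^4 + x^3 + x^2 + x + 1.
None of them divide h (all give nonzero remainder).
No irreducible factor of degree ≤ 4 exists, so h is irreducible over GF(2).

Yes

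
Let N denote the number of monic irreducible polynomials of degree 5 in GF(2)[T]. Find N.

x^(2^5) − x is the product of all monic irreducibles of degree dividing 5; Möbius inversion gives N = (1/5) Σ μ(5/d)·2^d.
Divisors of 5: 1, 5; μ(5/d) for each: -1, 1.
Σ = − 2^1 + 2^5 = 30.
N = 30/5 = 6.

6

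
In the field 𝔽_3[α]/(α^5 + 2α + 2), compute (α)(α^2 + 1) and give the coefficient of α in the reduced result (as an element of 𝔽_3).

1

Multiply in 𝔽_3[α]: (α)·(α^2 + 1) = α^3 + α.
Reduced: α^3 + α.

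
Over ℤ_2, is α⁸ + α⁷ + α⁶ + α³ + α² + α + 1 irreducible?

Write h(α) = α⁸ + α⁷ + α⁶ + α³ + α² + α + 1.
Check for roots in ℤ_2: h(0) = 1; h(1) = 1.
No roots, so no linear factors.
Monic irreducibles of degree 2 over GF(2): α² + α + 1.
None of them divide h (all give nonzero remainder).
Monic irreducibles of degree 3 over GF(2): α³ + α + 1, α³ + α² + 1.
None of them divide h (all give nonzero remainder).
Monic irreducibles of degree 4 over GF(2): α⁴ + α + 1, α⁴ + α³ + 1, α⁴ + α³ + α² + α + 1.
None of them divide h (all give nonzero remainder).
No irreducible factor of degree ≤ 4 exists, so h is irreducible over GF(2).

Yes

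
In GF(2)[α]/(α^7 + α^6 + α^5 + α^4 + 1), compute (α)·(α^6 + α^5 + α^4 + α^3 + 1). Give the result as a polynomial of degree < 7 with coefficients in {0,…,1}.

Multiply in GF(2)[α]: (α)·(α^6 + α^5 + α^4 + α^3 + 1) = α^7 + α^6 + α^5 + α^4 + α.
Reduce using α^7 ≡ α^6 + α^5 + α^4 + 1 (mod α^7 + α^6 + α^5 + α^4 + 1).
Reduced: α + 1.

α + 1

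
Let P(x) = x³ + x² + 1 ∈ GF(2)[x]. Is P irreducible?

Check for roots in GF(2): P(0) = 1; P(1) = 1.
No roots. A degree-3 polynomial over a field with no linear factor is irreducible.

Yes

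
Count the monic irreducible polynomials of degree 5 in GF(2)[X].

x^(2^5) − x is the product of all monic irreducibles of degree dividing 5; Möbius inversion gives N = (1/5) Σ μ(5/d)·2^d.
Divisors of 5: 1, 5; μ(5/d) for each: -1, 1.
Σ = − 2^1 + 2^5 = 30.
N = 30/5 = 6.

6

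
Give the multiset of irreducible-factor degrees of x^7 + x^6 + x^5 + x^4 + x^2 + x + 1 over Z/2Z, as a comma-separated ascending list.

Write h(x) = x^7 + x^6 + x^5 + x^4 + x^2 + x + 1.
Roots in Z/2Z: h(0) = 1; h(1) = 1.
Complete factorization: h(x) = (x^7 + x^6 + x^5 + x^4 + x^2 + x + 1).
Factor degrees with multiplicity: 7 = 7.

7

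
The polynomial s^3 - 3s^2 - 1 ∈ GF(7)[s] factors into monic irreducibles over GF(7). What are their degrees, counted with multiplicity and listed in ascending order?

1, 2

Write h(s) = s^3 - 3s^2 - 1.
Linear factors from roots: (s + 2).
Complete factorization: h(s) = (s + 2)·(s^2 + 2s + 3).
Factor degrees with multiplicity: 1 + 2 = 3.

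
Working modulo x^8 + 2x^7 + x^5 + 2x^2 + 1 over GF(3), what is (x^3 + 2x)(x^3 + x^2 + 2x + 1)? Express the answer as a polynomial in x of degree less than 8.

x^6 + x^5 + x^4 + x^2 + 2x

Multiply in GF(3)[x]: (x^3 + 2x)·(x^3 + x^2 + 2x + 1) = x^6 + x^5 + x^4 + x^2 + 2x.
Reduced: x^6 + x^5 + x^4 + x^2 + 2x.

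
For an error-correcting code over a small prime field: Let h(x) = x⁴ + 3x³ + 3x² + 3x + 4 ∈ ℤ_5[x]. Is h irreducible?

Yes

Check for roots in ℤ_5: h(0) = 4; h(1) = 4; h(2) = 2; h(3) = 2; h(4) = 2.
No roots, so no linear factors.
Degree-2 irreducible divisors: test the 10 monic irreducibles of degree 2 over GF(5).
None of them divide h (all give nonzero remainder).
No irreducible factor of degree ≤ 2 exists, so h is irreducible over GF(5).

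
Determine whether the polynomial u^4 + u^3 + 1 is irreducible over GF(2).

Yes

Write h(u) = u^4 + u^3 + 1.
Check for roots in GF(2): h(0) = 1; h(1) = 1.
No roots, so no linear factors.
Monic irreducibles of degree 2 over GF(2): u^2 + u + 1.
None of them divide h (all give nonzero remainder).
No irreducible factor of degree ≤ 2 exists, so h is irreducible over GF(2).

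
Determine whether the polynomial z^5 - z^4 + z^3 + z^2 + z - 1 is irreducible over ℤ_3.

Yes

Write P(z) = z^5 - z^4 + z^3 + z^2 + z - 1.
Check for roots in ℤ_3: P(0) = 2; P(1) = 2; P(2) = 2.
No roots, so no linear factors.
Monic irreducibles of degree 2 over GF(3): z^2 + 1, z^2 + z - 1, z^2 - z - 1.
None of them divide P (all give nonzero remainder).
No irreducible factor of degree ≤ 2 exists, so P is irreducible over GF(3).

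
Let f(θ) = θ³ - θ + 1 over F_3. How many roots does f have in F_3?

Evaluate at each of the 3 elements of F_3:
f(0) = 1; f(1) = 1; f(2) = 1.
No element is a root.

0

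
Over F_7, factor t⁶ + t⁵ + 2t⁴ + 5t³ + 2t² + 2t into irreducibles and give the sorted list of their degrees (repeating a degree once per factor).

Write g(t) = t⁶ + t⁵ + 2t⁴ + 5t³ + 2t² + 2t.
Linear factors from roots: (t), (t + 3), (t + 2).
Complete factorization: g(t) = (t)·(t + 2)·(t + 3)·(t³ + 3t² + 2t + 5).
Factor degrees with multiplicity: 1 + 1 + 1 + 3 = 6.

1, 1, 1, 3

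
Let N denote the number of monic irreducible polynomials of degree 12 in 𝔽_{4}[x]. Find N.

1397740

The number of monic irreducibles of degree 12 over GF(4) is (1/12)·Σ_{d∣12} μ(12/d) 4^d.
Divisors of 12: 1, 2, 3, 4, 6, 12; μ(12/d) for each: 0, 1, 0, -1, -1, 1.
Σ = 4^2 − 4^4 − 4^6 + 4^12 = 16772880.
N = 16772880/12 = 1397740.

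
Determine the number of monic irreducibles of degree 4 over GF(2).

x^(2^4) − x is the product of all monic irreducibles of degree dividing 4; Möbius inversion gives N = (1/4) Σ μ(4/d)·2^d.
Divisors of 4: 1, 2, 4; μ(4/d) for each: 0, -1, 1.
Σ = − 2^2 + 2^4 = 12.
N = 12/4 = 3.

3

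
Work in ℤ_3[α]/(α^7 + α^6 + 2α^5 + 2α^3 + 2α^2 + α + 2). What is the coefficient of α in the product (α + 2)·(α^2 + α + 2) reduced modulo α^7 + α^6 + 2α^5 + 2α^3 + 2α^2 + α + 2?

Multiply in ℤ_3[α]: (α + 2)·(α^2 + α + 2) = α^3 + α + 1.
Reduced: α^3 + α + 1.

1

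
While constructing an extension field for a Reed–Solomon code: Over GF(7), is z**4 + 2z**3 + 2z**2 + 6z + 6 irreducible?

Yes

Write h(z) = z**4 + 2z**3 + 2z**2 + 6z + 6.
Check for roots in GF(7): h(0) = 6; h(1) = 3; h(2) = 2; h(3) = 2; h(4) = 5; h(5) = 2; h(6) = 1.
No roots, so no linear factors.
Degree-2 irreducible divisors: test the 21 monic irreducibles of degree 2 over GF(7).
None of them divide h (all give nonzero remainder).
No irreducible factor of degree ≤ 2 exists, so h is irreducible over GF(7).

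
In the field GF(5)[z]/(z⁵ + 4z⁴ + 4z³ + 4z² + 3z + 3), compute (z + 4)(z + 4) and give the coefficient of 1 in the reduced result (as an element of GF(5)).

Multiply in GF(5)[z]: (z + 4)·(z + 4) = z² + 3z + 1.
Reduced: z² + 3z + 1.

1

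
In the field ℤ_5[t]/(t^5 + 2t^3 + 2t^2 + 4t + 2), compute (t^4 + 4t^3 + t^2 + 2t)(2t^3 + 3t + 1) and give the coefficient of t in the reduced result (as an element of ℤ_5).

2

Multiply in ℤ_5[t]: (t^4 + 4t^3 + t^2 + 2t)·(2t^3 + 3t + 1) = 2t^7 + 3t^6 + 2t^4 + 2t^3 + 2t^2 + 2t.
Reduce using t^5 ≡ 3t^3 + 3t^2 + t + 3 (mod t^5 + 2t^3 + 2t^2 + 4t + 2).
Reduced: 2t^4 + t^3 + 4t^2 + 2t + 3.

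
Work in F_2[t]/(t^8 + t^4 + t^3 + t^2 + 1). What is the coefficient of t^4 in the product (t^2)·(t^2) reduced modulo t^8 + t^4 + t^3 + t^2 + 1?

1

Multiply in F_2[t]: (t^2)·(t^2) = t^4.
Reduced: t^4.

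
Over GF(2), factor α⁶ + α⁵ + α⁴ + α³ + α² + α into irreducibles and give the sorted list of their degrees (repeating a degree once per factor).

Write h(α) = α⁶ + α⁵ + α⁴ + α³ + α² + α.
Roots in GF(2): h(0) = 0 → root; h(1) = 0 → root.
Linear factors from roots: (α), (α + 1).
Complete factorization: h(α) = (α)·(α + 1)·(α² + α + 1)^2.
Factor degrees with multiplicity: 1 + 1 + 2 + 2 = 6.

1, 1, 2, 2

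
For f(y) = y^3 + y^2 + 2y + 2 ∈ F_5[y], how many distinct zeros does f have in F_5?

Evaluate at each of the 5 elements of F_5:
f(0) = 2; f(1) = 1; f(2) = 3; f(3) = 4; f(4) = 0 → root.
Roots: {4}.

1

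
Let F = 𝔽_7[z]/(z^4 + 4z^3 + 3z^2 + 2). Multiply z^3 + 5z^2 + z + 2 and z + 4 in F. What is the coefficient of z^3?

Multiply in 𝔽_7[z]: (z^3 + 5z^2 + z + 2)·(z + 4) = z^4 + 2z^3 + 6z + 1.
Reduce using z^4 ≡ 3z^3 + 4z^2 + 5 (mod z^4 + 4z^3 + 3z^2 + 2).
Reduced: 5z^3 + 4z^2 + 6z + 6.

5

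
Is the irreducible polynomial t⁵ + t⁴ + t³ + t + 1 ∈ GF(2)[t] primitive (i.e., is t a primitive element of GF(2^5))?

Yes

Write f(t) = t⁵ + t⁴ + t³ + t + 1.
|GF(2^5)^×| = 2^5 − 1 = 31. Prime factorization: 31 = 31.
f is primitive ⇔ t has order 31 in GF(2)[t]/(f), i.e. t^(31/q) ≠ 1 for each prime q | 31.
t^(1) mod f = t.
None equal 1, so t has full order 31; f is primitive.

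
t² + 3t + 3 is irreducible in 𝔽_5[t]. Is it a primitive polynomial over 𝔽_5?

Write f(t) = t² + 3t + 3.
|GF(5^2)^×| = 5^2 − 1 = 24. Prime factorization: 24 = 2^3·3.
f is primitive ⇔ t has order 24 in GF(5)[t]/(f), i.e. t^(24/q) ≠ 1 for each prime q | 24.
t^(12) mod f = 4.
t^(8) mod f = t + 1.
None equal 1, so t has full order 24; f is primitive.

Yes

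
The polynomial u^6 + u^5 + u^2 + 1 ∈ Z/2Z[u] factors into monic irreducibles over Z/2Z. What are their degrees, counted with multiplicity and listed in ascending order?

1, 2, 3

Write g(u) = u^6 + u^5 + u^2 + 1.
Roots in Z/2Z: g(0) = 1; g(1) = 0 → root.
Linear factors from roots: (u + 1).
Complete factorization: g(u) = (u + 1)·(u^2 + u + 1)·(u^3 + u^2 + 1).
Factor degrees with multiplicity: 1 + 2 + 3 = 6.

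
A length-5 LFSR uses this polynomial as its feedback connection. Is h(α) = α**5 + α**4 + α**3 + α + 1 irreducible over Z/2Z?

Check for roots in Z/2Z: h(0) = 1; h(1) = 1.
No roots, so no linear factors.
Monic irreducibles of degree 2 over GF(2): α**2 + α + 1.
None of them divide h (all give nonzero remainder).
No irreducible factor of degree ≤ 2 exists, so h is irreducible over GF(2).

Yes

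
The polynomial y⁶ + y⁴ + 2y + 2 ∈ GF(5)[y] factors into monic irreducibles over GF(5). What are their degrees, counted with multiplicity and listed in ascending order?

6

Write f(y) = y⁶ + y⁴ + 2y + 2.
Roots in GF(5): f(0) = 2; f(1) = 1; f(2) = 1; f(3) = 3; f(4) = 2.
Complete factorization: f(y) = (y⁶ + y⁴ + 2y + 2).
Factor degrees with multiplicity: 6 = 6.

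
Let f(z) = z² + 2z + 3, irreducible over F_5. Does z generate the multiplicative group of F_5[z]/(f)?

Yes

|GF(5^2)^×| = 5^2 − 1 = 24. Prime factorization: 24 = 2^3·3.
f is primitive ⇔ z has order 24 in GF(5)[z]/(f), i.e. z^(24/q) ≠ 1 for each prime q | 24.
z^(12) mod f = 4.
z^(8) mod f = 4z + 1.
None equal 1, so z has full order 24; f is primitive.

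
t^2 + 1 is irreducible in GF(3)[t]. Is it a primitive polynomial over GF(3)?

Write f(t) = t^2 + 1.
|GF(3^2)^×| = 3^2 − 1 = 8. Prime factorization: 8 = 2^3.
f is primitive ⇔ t has order 8 in GF(3)[t]/(f), i.e. t^(8/q) ≠ 1 for each prime q | 8.
t^(4) mod f = 1
Since t^(4) = 1, the order of t divides 4 < 8; not primitive.

No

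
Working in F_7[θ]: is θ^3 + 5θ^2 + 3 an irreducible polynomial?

Write P(θ) = θ^3 + 5θ^2 + 3.
Check for roots in F_7: P(0) = 3; P(1) = 2; P(2) = 3; P(3) = 5; P(4) = 0 → root; P(5) = 1; P(6) = 0 → root.
P(4) = 0, so (θ − 4) divides P(θ); P is reducible.

No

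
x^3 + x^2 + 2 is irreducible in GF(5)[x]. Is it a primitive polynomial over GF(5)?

Yes

Write f(x) = x^3 + x^2 + 2.
|GF(5^3)^×| = 5^3 − 1 = 124. Prime factorization: 124 = 2^2·31.
f is primitive ⇔ x has order 124 in GF(5)[x]/(f), i.e. x^(124/q) ≠ 1 for each prime q | 124.
x^(62) mod f = 4.
x^(4) mod f = x^2 + 3x + 2.
None equal 1, so x has full order 124; f is primitive.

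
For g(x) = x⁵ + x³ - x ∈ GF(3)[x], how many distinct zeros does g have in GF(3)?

Evaluate at each of the 3 elements of GF(3):
g(0) = 0 → root; g(1) = 1; g(2) = 2.
Roots: {0}.

1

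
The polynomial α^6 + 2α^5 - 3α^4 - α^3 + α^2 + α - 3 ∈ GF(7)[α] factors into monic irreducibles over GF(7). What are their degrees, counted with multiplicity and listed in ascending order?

6

Write g(α) = α^6 + 2α^5 - 3α^4 - α^3 + α^2 + α - 3.
Complete factorization: g(α) = (α^6 + 2α^5 - 3α^4 - α^3 + α^2 + α - 3).
Factor degrees with multiplicity: 6 = 6.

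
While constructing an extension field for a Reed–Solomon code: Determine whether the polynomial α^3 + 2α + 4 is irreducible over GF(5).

Write f(α) = α^3 + 2α + 4.
Check for roots in GF(5): f(0) = 4; f(1) = 2; f(2) = 1; f(3) = 2; f(4) = 1.
No roots. A degree-3 polynomial over a field with no linear factor is irreducible.

Yes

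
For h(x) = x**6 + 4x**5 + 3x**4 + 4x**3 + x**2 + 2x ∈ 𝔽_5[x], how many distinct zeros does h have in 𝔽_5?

4

Evaluate at each of the 5 elements of 𝔽_5:
h(0) = 0 → root; h(1) = 0 → root; h(2) = 0 → root; h(3) = 2; h(4) = 0 → root.
Roots: {0, 1, 2, 4}.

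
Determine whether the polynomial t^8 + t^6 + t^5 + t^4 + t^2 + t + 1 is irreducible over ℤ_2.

Write P(t) = t^8 + t^6 + t^5 + t^4 + t^2 + t + 1.
Check for roots in ℤ_2: P(0) = 1; P(1) = 1.
No roots, so no linear factors.
Monic irreducibles of degree 2 over GF(2): t^2 + t + 1.
None of them divide P (all give nonzero remainder).
Monic irreducibles of degree 3 over GF(2): t^3 + t + 1, t^3 + t^2 + 1.
None of them divide P (all give nonzero remainder).
Monic irreducibles of degree 4 over GF(2): t^4 + t + 1, t^4 + t^3 + 1, t^4 + t^3 + t^2 + t + 1.
None of them divide P (all give nonzero remainder).
No irreducible factor of degree ≤ 4 exists, so P is irreducible over GF(2).

Yes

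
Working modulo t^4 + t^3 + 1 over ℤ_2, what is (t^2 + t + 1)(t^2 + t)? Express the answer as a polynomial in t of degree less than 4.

Multiply in ℤ_2[t]: (t^2 + t + 1)·(t^2 + t) = t^4 + t.
Reduce using t^4 ≡ t^3 + 1 (mod t^4 + t^3 + 1).
Reduced: t^3 + t + 1.

t^3 + t + 1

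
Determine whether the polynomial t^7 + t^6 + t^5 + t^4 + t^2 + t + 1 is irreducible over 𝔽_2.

Write g(t) = t^7 + t^6 + t^5 + t^4 + t^2 + t + 1.
Check for roots in 𝔽_2: g(0) = 1; g(1) = 1.
No roots, so no linear factors.
Monic irreducibles of degree 2 over GF(2): t^2 + t + 1.
None of them divide g (all give nonzero remainder).
Monic irreducibles of degree 3 over GF(2): t^3 + t + 1, t^3 + t^2 + 1.
None of them divide g (all give nonzero remainder).
No irreducible factor of degree ≤ 3 exists, so g is irreducible over GF(2).

Yes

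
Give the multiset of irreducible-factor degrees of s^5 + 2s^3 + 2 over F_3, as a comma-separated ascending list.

Write f(s) = s^5 + 2s^3 + 2.
Roots in F_3: f(0) = 2; f(1) = 2; f(2) = 2.
Complete factorization: f(s) = (s^2 + s + 2)·(s^3 + 2s^2 + s + 1).
Factor degrees with multiplicity: 2 + 3 = 5.

2, 3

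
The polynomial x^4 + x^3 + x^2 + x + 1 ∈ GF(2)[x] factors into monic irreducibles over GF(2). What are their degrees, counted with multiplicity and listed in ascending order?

Write g(x) = x^4 + x^3 + x^2 + x + 1.
Roots in GF(2): g(0) = 1; g(1) = 1.
Complete factorization: g(x) = (x^4 + x^3 + x^2 + x + 1).
Factor degrees with multiplicity: 4 = 4.

4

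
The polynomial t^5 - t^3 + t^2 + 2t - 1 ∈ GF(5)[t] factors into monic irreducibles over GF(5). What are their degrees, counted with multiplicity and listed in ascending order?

1, 4

Write h(t) = t^5 - t^3 + t^2 + 2t - 1.
Roots in GF(5): h(0) = 4; h(1) = 2; h(2) = 1; h(3) = 0 → root; h(4) = 3.
Linear factors from roots: (t + 2).
Complete factorization: h(t) = (t + 2)·(t^4 - 2t^3 - 2t^2 + 2).
Factor degrees with multiplicity: 1 + 4 = 5.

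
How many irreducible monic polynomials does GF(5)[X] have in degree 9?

217000

Gauss's count: N_{5}(9) = (1/9) Σ_{d|9} μ(9/d)·5^d.
Divisors of 9: 1, 3, 9; μ(9/d) for each: 0, -1, 1.
Σ = − 5^3 + 5^9 = 1953000.
N = 1953000/9 = 217000.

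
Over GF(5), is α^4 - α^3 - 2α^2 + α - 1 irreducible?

Write P(α) = α^4 - α^3 - 2α^2 + α - 1.
Check for roots in GF(5): P(0) = 4; P(1) = 3; P(2) = 1; P(3) = 3; P(4) = 3.
No roots, so no linear factors.
Degree-2 irreducible divisors: test the 10 monic irreducibles of degree 2 over GF(5).
None of them divide P (all give nonzero remainder).
No irreducible factor of degree ≤ 2 exists, so P is irreducible over GF(5).

Yes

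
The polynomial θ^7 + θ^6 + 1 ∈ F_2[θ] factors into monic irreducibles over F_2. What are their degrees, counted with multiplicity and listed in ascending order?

7

Write f(θ) = θ^7 + θ^6 + 1.
Roots in F_2: f(0) = 1; f(1) = 1.
Complete factorization: f(θ) = (θ^7 + θ^6 + 1).
Factor degrees with multiplicity: 7 = 7.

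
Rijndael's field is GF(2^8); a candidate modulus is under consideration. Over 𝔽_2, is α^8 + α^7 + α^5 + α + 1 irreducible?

Yes

Write f(α) = α^8 + α^7 + α^5 + α + 1.
Check for roots in 𝔽_2: f(0) = 1; f(1) = 1.
No roots, so no linear factors.
Monic irreducibles of degree 2 over GF(2): α^2 + α + 1.
None of them divide f (all give nonzero remainder).
Monic irreducibles of degree 3 over GF(2): α^3 + α + 1, α^3 + α^2 + 1.
None of them divide f (all give nonzero remainder).
Monic irreducibles of degree 4 over GF(2): α^4 + α + 1, α^4 + α^3 + 1, α^4 + α^3 + α^2 + α + 1.
None of them divide f (all give nonzero remainder).
No irreducible factor of degree ≤ 4 exists, so f is irreducible over GF(2).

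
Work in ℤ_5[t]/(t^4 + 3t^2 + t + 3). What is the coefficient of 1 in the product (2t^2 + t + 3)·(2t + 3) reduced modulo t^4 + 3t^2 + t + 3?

4

Multiply in ℤ_5[t]: (2t^2 + t + 3)·(2t + 3) = 4t^3 + 3t^2 + 4t + 4.
Reduced: 4t^3 + 3t^2 + 4t + 4.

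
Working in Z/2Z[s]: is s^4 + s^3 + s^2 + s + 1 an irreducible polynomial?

Yes

Write h(s) = s^4 + s^3 + s^2 + s + 1.
Check for roots in Z/2Z: h(0) = 1; h(1) = 1.
No roots, so no linear factors.
Monic irreducibles of degree 2 over GF(2): s^2 + s + 1.
None of them divide h (all give nonzero remainder).
No irreducible factor of degree ≤ 2 exists, so h is irreducible over GF(2).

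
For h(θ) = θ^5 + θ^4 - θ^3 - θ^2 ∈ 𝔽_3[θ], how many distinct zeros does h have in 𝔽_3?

Evaluate at each of the 3 elements of 𝔽_3:
h(0) = 0 → root; h(1) = 0 → root; h(2) = 0 → root.
Roots: {0, 1, 2}.

3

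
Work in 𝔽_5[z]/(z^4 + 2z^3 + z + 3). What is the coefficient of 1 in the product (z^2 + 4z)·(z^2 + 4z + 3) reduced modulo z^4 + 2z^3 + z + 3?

Multiply in 𝔽_5[z]: (z^2 + 4z)·(z^2 + 4z + 3) = z^4 + 3z^3 + 4z^2 + 2z.
Reduce using z^4 ≡ 3z^3 + 4z + 2 (mod z^4 + 2z^3 + z + 3).
Reduced: z^3 + 4z^2 + z + 2.

2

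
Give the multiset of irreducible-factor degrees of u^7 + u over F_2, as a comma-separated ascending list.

Write h(u) = u^7 + u.
Roots in F_2: h(0) = 0 → root; h(1) = 0 → root.
Linear factors from roots: (u), (u + 1).
Complete factorization: h(u) = (u)·(u + 1)^2·(u^2 + u + 1)^2.
Factor degrees with multiplicity: 1 + 1 + 1 + 2 + 2 = 7.

1, 1, 1, 2, 2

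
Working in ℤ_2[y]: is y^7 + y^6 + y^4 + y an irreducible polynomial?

No

Write g(y) = y^7 + y^6 + y^4 + y.
Check for roots in ℤ_2: g(0) = 0 → root; g(1) = 0 → root.
g(0) = 0, so (y) divides g(y); g is reducible.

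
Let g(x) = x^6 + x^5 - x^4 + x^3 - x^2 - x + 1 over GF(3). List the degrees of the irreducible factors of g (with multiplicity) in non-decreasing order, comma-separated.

6

Roots in GF(3): g(0) = 1; g(1) = 1; g(2) = 2.
Complete factorization: g(x) = (x^6 + x^5 - x^4 + x^3 - x^2 - x + 1).
Factor degrees with multiplicity: 6 = 6.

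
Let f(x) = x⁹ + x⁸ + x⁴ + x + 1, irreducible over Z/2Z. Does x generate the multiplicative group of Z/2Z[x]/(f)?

Yes

|GF(2^9)^×| = 2^9 − 1 = 511. Prime factorization: 511 = 7·73.
f is primitive ⇔ x has order 511 in GF(2)[x]/(f), i.e. x^(511/q) ≠ 1 for each prime q | 511.
x^(73) mod f = x⁴ + x³ + x + 1.
x^(7) mod f = x⁷.
None equal 1, so x has full order 511; f is primitive.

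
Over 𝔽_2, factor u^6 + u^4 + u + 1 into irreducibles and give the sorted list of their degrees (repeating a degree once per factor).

Write f(u) = u^6 + u^4 + u + 1.
Roots in 𝔽_2: f(0) = 1; f(1) = 0 → root.
Linear factors from roots: (u + 1).
Complete factorization: f(u) = (u + 1)·(u^2 + u + 1)·(u^3 + u + 1).
Factor degrees with multiplicity: 1 + 2 + 3 = 6.

1, 2, 3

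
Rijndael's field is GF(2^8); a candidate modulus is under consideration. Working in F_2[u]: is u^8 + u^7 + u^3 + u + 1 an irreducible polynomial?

Write P(u) = u^8 + u^7 + u^3 + u + 1.
Check for roots in F_2: P(0) = 1; P(1) = 1.
No roots, so no linear factors.
Monic irreducibles of degree 2 over GF(2): u^2 + u + 1.
None of them divide P (all give nonzero remainder).
Monic irreducibles of degree 3 over GF(2): u^3 + u + 1, u^3 + u^2 + 1.
None of them divide P (all give nonzero remainder).
Monic irreducibles of degree 4 over GF(2): u^4 + u + 1, u^4 + u^3 + 1, u^4 + u^3 + u^2 + u + 1.
None of them divide P (all give nonzero remainder).
No irreducible factor of degree ≤ 4 exists, so P is irreducible over GF(2).

Yes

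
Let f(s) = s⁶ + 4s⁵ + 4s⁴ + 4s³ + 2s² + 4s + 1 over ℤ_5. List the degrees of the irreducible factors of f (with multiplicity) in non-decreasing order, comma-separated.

Roots in ℤ_5: f(0) = 1; f(1) = 0 → root; f(2) = 0 → root; f(3) = 4; f(4) = 1.
Linear factors from roots: (s + 4), (s + 3).
Complete factorization: f(s) = (s + 4)·(s + 3)^2·(s³ + 4s² + s + 1).
Factor degrees with multiplicity: 1 + 1 + 1 + 3 = 6.

1, 1, 1, 3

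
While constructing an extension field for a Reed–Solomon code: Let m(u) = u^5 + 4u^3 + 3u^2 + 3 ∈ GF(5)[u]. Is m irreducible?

Yes

Check for roots in GF(5): m(0) = 3; m(1) = 1; m(2) = 4; m(3) = 1; m(4) = 1.
No roots, so no linear factors.
Degree-2 irreducible divisors: test the 10 monic irreducibles of degree 2 over GF(5).
None of them divide m (all give nonzero remainder).
No irreducible factor of degree ≤ 2 exists, so m is irreducible over GF(5).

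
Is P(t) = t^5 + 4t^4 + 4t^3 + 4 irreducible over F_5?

Yes

Check for roots in F_5: P(0) = 4; P(1) = 3; P(2) = 2; P(3) = 4; P(4) = 3.
No roots, so no linear factors.
Degree-2 irreducible divisors: test the 10 monic irreducibles of degree 2 over GF(5).
None of them divide P (all give nonzero remainder).
No irreducible factor of degree ≤ 2 exists, so P is irreducible over GF(5).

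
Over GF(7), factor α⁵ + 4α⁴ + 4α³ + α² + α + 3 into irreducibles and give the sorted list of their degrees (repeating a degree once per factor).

Write h(α) = α⁵ + 4α⁴ + 4α³ + α² + α + 3.
Linear factors from roots: (α + 6).
Complete factorization: h(α) = (α + 6)·(α² + α + 4)·(α² + 4α + 1).
Factor degrees with multiplicity: 1 + 2 + 2 = 5.

1, 2, 2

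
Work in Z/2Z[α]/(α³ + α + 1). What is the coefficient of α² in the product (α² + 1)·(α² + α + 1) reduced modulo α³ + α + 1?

Multiply in Z/2Z[α]: (α² + 1)·(α² + α + 1) = α⁴ + α³ + α + 1.
Reduce using α³ ≡ α + 1 (mod α³ + α + 1).
Reduced: α² + α.

1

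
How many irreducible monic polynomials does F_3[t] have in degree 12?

Gauss's count: N_{3}(12) = (1/12) Σ_{d|12} μ(12/d)·3^d.
Divisors of 12: 1, 2, 3, 4, 6, 12; μ(12/d) for each: 0, 1, 0, -1, -1, 1.
Σ = 3^2 − 3^4 − 3^6 + 3^12 = 530640.
N = 530640/12 = 44220.

44220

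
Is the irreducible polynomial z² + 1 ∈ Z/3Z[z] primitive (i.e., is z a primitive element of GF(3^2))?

Write f(z) = z² + 1.
|GF(3^2)^×| = 3^2 − 1 = 8. Prime factorization: 8 = 2^3.
f is primitive ⇔ z has order 8 in GF(3)[z]/(f), i.e. z^(8/q) ≠ 1 for each prime q | 8.
z^(4) mod f = 1
Since z^(4) = 1, the order of z divides 4 < 8; not primitive.

No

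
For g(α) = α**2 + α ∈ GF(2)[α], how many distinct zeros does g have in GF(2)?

Evaluate at each of the 2 elements of GF(2):
g(0) = 0 → root; g(1) = 0 → root.
Roots: {0, 1}.

2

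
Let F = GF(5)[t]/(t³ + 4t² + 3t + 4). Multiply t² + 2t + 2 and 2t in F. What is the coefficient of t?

Multiply in GF(5)[t]: (t² + 2t + 2)·(2t) = 2t³ + 4t² + 4t.
Reduce using t³ ≡ t² + 2t + 1 (mod t³ + 4t² + 3t + 4).
Reduced: t² + 3t + 2.

3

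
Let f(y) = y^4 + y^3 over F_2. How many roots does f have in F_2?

2

Evaluate at each of the 2 elements of F_2:
f(0) = 0 → root; f(1) = 0 → root.
Roots: {0, 1}.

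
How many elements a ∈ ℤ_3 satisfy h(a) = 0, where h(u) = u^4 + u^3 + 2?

0

Evaluate at each of the 3 elements of ℤ_3:
h(0) = 2; h(1) = 1; h(2) = 2.
No element is a root.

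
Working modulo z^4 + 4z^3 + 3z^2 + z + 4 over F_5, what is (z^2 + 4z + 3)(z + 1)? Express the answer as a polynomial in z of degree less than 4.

z^3 + 2z + 3

Multiply in F_5[z]: (z^2 + 4z + 3)·(z + 1) = z^3 + 2z + 3.
Reduced: z^3 + 2z + 3.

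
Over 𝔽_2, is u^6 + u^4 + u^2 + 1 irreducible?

Write f(u) = u^6 + u^4 + u^2 + 1.
Check for roots in 𝔽_2: f(0) = 1; f(1) = 0 → root.
f(1) = 0, so (u − 1) divides f(u); f is reducible.

No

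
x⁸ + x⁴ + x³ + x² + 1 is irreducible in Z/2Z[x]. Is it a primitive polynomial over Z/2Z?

Yes

Write f(x) = x⁸ + x⁴ + x³ + x² + 1.
|GF(2^8)^×| = 2^8 − 1 = 255. Prime factorization: 255 = 3·5·17.
f is primitive ⇔ x has order 255 in GF(2)[x]/(f), i.e. x^(255/q) ≠ 1 for each prime q | 255.
x^(85) mod f = x⁷ + x⁶ + x⁴ + x² + x.
x^(51) mod f = x³ + x.
x^(15) mod f = x⁵ + x² + x.
None equal 1, so x has full order 255; f is primitive.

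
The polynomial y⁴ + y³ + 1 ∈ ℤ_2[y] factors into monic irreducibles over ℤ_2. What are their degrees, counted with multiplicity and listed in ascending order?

4

Write h(y) = y⁴ + y³ + 1.
Roots in ℤ_2: h(0) = 1; h(1) = 1.
Complete factorization: h(y) = (y⁴ + y³ + 1).
Factor degrees with multiplicity: 4 = 4.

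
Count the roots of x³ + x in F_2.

Write P(x) = x³ + x.
Evaluate at each of the 2 elements of F_2:
P(0) = 0 → root; P(1) = 0 → root.
Roots: {0, 1}.

2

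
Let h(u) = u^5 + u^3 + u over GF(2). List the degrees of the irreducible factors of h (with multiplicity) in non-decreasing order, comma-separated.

Roots in GF(2): h(0) = 0 → root; h(1) = 1.
Linear factors from roots: (u).
Complete factorization: h(u) = (u)·(u^2 + u + 1)^2.
Factor degrees with multiplicity: 1 + 2 + 2 = 5.

1, 2, 2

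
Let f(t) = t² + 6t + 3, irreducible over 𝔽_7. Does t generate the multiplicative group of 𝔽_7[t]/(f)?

|GF(7^2)^×| = 7^2 − 1 = 48. Prime factorization: 48 = 2^4·3.
f is primitive ⇔ t has order 48 in GF(7)[t]/(f), i.e. t^(48/q) ≠ 1 for each prime q | 48.
t^(24) mod f = 6.
t^(16) mod f = 2.
None equal 1, so t has full order 48; f is primitive.

Yes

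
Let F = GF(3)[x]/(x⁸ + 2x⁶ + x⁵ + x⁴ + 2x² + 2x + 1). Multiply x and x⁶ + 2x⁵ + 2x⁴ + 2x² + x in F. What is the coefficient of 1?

0

Multiply in GF(3)[x]: (x)·(x⁶ + 2x⁵ + 2x⁴ + 2x² + x) = x⁷ + 2x⁶ + 2x⁵ + 2x³ + x².
Reduced: x⁷ + 2x⁶ + 2x⁵ + 2x³ + x².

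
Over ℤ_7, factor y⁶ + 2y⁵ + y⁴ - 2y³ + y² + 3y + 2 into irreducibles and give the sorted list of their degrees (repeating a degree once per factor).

Write h(y) = y⁶ + 2y⁵ + y⁴ - 2y³ + y² + 3y + 2.
Linear factors from roots: (y - 2).
Complete factorization: h(y) = (y - 2)·(y² - y - 1)·(y³ - 2y² + y + 1).
Factor degrees with multiplicity: 1 + 2 + 3 = 6.

1, 2, 3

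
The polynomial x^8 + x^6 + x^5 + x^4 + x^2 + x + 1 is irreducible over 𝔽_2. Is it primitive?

Write f(x) = x^8 + x^6 + x^5 + x^4 + x^2 + x + 1.
|GF(2^8)^×| = 2^8 − 1 = 255. Prime factorization: 255 = 3·5·17.
f is primitive ⇔ x has order 255 in GF(2)[x]/(f), i.e. x^(255/q) ≠ 1 for each prime q | 255.
x^(85) mod f = 1
x^(51) mod f = x^6 + x^4 + x^3 + x^2 + x.
x^(15) mod f = x^7 + x^6 + x^5 + x^4 + x^3 + x^2 + x.
Since x^(85) = 1, the order of x divides 85 < 255; not primitive.

No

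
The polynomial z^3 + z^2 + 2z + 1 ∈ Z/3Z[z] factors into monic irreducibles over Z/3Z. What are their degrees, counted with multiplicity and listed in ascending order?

Write f(z) = z^3 + z^2 + 2z + 1.
Roots in Z/3Z: f(0) = 1; f(1) = 2; f(2) = 2.
Complete factorization: f(z) = (z^3 + z^2 + 2z + 1).
Factor degrees with multiplicity: 3 = 3.

3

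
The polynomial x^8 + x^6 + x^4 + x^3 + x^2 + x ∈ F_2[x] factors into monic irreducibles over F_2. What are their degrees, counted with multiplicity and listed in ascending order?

1, 1, 1, 2, 3

Write g(x) = x^8 + x^6 + x^4 + x^3 + x^2 + x.
Roots in F_2: g(0) = 0 → root; g(1) = 0 → root.
Linear factors from roots: (x), (x + 1).
Complete factorization: g(x) = (x)·(x + 1)^2·(x^2 + x + 1)·(x^3 + x^2 + 1).
Factor degrees with multiplicity: 1 + 1 + 1 + 2 + 3 = 8.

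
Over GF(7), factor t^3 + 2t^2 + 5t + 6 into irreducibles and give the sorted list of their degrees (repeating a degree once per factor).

Write h(t) = t^3 + 2t^2 + 5t + 6.
Linear factors from roots: (t + 6).
Complete factorization: h(t) = (t + 6)·(t^2 + 3t + 1).
Factor degrees with multiplicity: 1 + 2 = 3.

1, 2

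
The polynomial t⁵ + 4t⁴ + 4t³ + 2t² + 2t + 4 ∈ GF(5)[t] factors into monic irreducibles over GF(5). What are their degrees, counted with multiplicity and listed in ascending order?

Write f(t) = t⁵ + 4t⁴ + 4t³ + 2t² + 2t + 4.
Roots in GF(5): f(0) = 4; f(1) = 2; f(2) = 4; f(3) = 3; f(4) = 3.
Complete factorization: f(t) = (t⁵ + 4t⁴ + 4t³ + 2t² + 2t + 4).
Factor degrees with multiplicity: 5 = 5.

5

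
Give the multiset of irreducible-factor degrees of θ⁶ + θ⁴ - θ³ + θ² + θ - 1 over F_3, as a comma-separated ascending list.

6

Write f(θ) = θ⁶ + θ⁴ - θ³ + θ² + θ - 1.
Roots in F_3: f(0) = 2; f(1) = 2; f(2) = 2.
Complete factorization: f(θ) = (θ⁶ + θ⁴ - θ³ + θ² + θ - 1).
Factor degrees with multiplicity: 6 = 6.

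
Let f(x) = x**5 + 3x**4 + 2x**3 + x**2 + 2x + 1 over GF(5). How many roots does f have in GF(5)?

3

Evaluate at each of the 5 elements of GF(5):
f(0) = 1; f(1) = 0 → root; f(2) = 0 → root; f(3) = 1; f(4) = 0 → root.
Roots: {1, 2, 4}.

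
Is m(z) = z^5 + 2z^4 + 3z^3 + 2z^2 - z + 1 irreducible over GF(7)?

Check for roots in GF(7): m(0) = 1; m(1) = 1; m(2) = 4; m(3) = 5; m(4) = 0 → root; m(5) = 1; m(6) = 2.
m(4) = 0, so (z − 4) divides m(z); m is reducible.

No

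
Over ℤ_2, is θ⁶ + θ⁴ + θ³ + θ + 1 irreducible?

Yes

Write h(θ) = θ⁶ + θ⁴ + θ³ + θ + 1.
Check for roots in ℤ_2: h(0) = 1; h(1) = 1.
No roots, so no linear factors.
Monic irreducibles of degree 2 over GF(2): θ² + θ + 1.
None of them divide h (all give nonzero remainder).
Monic irreducibles of degree 3 over GF(2): θ³ + θ + 1, θ³ + θ² + 1.
None of them divide h (all give nonzero remainder).
No irreducible factor of degree ≤ 3 exists, so h is irreducible over GF(2).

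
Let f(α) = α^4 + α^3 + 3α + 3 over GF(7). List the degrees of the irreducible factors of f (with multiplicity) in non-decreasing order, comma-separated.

1, 3

Linear factors from roots: (α + 1).
Complete factorization: f(α) = (α + 1)·(α^3 + 3).
Factor degrees with multiplicity: 1 + 3 = 4.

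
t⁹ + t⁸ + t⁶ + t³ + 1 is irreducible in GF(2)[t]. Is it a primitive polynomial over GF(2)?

Write f(t) = t⁹ + t⁸ + t⁶ + t³ + 1.
|GF(2^9)^×| = 2^9 − 1 = 511. Prime factorization: 511 = 7·73.
f is primitive ⇔ t has order 511 in GF(2)[t]/(f), i.e. t^(511/q) ≠ 1 for each prime q | 511.
t^(73) mod f = 1
t^(7) mod f = t⁷.
Since t^(73) = 1, the order of t divides 73 < 511; not primitive.

No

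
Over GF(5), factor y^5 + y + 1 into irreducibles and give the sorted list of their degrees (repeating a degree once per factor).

1, 2, 2

Write g(y) = y^5 + y + 1.
Roots in GF(5): g(0) = 1; g(1) = 3; g(2) = 0 → root; g(3) = 2; g(4) = 4.
Linear factors from roots: (y + 3).
Complete factorization: g(y) = (y + 3)·(y^2 + y + 1)·(y^2 + y + 2).
Factor degrees with multiplicity: 1 + 2 + 2 = 5.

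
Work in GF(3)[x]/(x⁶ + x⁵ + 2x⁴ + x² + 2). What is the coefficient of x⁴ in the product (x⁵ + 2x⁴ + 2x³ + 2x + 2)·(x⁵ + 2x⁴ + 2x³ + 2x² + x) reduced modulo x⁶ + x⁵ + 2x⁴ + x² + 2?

2

Multiply in GF(3)[x]: (x⁵ + 2x⁴ + 2x³ + 2x + 2)·(x⁵ + 2x⁴ + 2x³ + 2x² + x) = x¹⁰ + x⁹ + 2x⁸ + x⁷ + 2x⁶ + x⁴ + 2x³ + 2x.
Reduce using x⁶ ≡ 2x⁵ + x⁴ + 2x² + 1 (mod x⁶ + x⁵ + 2x⁴ + x² + 2).
Reduced: x⁵ + 2x⁴ + x³.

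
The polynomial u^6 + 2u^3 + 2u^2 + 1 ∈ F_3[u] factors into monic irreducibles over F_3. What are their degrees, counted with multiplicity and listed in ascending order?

1, 2, 3

Write g(u) = u^6 + 2u^3 + 2u^2 + 1.
Roots in F_3: g(0) = 1; g(1) = 0 → root; g(2) = 2.
Linear factors from roots: (u + 2).
Complete factorization: g(u) = (u + 2)·(u^2 + u + 2)·(u^3 + 2u + 1).
Factor degrees with multiplicity: 1 + 2 + 3 = 6.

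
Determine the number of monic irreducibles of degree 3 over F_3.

x^(3^3) − x is the product of all monic irreducibles of degree dividing 3; Möbius inversion gives N = (1/3) Σ μ(3/d)·3^d.
Divisors of 3: 1, 3; μ(3/d) for each: -1, 1.
Σ = − 3^1 + 3^3 = 24.
N = 24/3 = 8.

8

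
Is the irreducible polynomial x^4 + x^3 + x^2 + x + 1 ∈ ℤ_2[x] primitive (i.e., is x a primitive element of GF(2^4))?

Write f(x) = x^4 + x^3 + x^2 + x + 1.
|GF(2^4)^×| = 2^4 − 1 = 15. Prime factorization: 15 = 3·5.
f is primitive ⇔ x has order 15 in GF(2)[x]/(f), i.e. x^(15/q) ≠ 1 for each prime q | 15.
x^(5) mod f = 1
x^(3) mod f = x^3.
Since x^(5) = 1, the order of x divides 5 < 15; not primitive.

No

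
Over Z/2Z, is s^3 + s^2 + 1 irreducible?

Write f(s) = s^3 + s^2 + 1.
Check for roots in Z/2Z: f(0) = 1; f(1) = 1.
No roots. A degree-3 polynomial over a field with no linear factor is irreducible.

Yes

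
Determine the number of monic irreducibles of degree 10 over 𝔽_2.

99

x^(2^10) − x is the product of all monic irreducibles of degree dividing 10; Möbius inversion gives N = (1/10) Σ μ(10/d)·2^d.
Divisors of 10: 1, 2, 5, 10; μ(10/d) for each: 1, -1, -1, 1.
Σ = 2^1 − 2^2 − 2^5 + 2^10 = 990.
N = 990/10 = 99.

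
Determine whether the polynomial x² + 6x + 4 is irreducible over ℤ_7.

Write h(x) = x² + 6x + 4.
Check for roots in ℤ_7: h(0) = 4; h(1) = 4; h(2) = 6; h(3) = 3; h(4) = 2; h(5) = 3; h(6) = 6.
No roots. A degree-2 polynomial over a field with no linear factor is irreducible.

Yes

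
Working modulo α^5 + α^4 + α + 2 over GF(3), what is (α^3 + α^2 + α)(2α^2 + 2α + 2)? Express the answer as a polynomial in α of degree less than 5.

Multiply in GF(3)[α]: (α^3 + α^2 + α)·(2α^2 + 2α + 2) = 2α^5 + α^4 + α^2 + 2α.
Reduce using α^5 ≡ 2α^4 + 2α + 1 (mod α^5 + α^4 + α + 2).
Reduced: 2α^4 + α^2 + 2.

2α^4 + α^2 + 2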